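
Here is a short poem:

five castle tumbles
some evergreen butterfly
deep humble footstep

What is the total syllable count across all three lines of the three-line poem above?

17

Line 1: "five castle tumbles": 1+2+2 = 5
Line 2: "some evergreen butterfly": 1+3+3 = 7
Line 3: "deep humble footstep": 1+2+2 = 5
Total: 5 + 7 + 5 = 17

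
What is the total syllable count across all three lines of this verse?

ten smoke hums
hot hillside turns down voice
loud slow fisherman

Line 1: "ten smoke hums": 1+1+1 = 3
Line 2: "hot hillside turns down voice": 1+2+1+1+1 = 6
Line 3: "loud slow fisherman": 1+1+3 = 5
Total: 3 + 6 + 5 = 14

14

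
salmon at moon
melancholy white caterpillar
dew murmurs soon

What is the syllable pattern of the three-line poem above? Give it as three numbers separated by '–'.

4–9–4

Line 1: salmon(2) + at(1) + moon(1) = 4
Line 2: melancholy(4) + white(1) + caterpillar(4) = 9
Line 3: dew(1) + murmurs(2) + soon(1) = 4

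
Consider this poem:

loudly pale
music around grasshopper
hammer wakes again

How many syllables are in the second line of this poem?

7

The second line: "music around grasshopper": 2+2+3 = 7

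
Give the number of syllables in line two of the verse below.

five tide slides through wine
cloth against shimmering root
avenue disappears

7

Line two: cloth(1) + against(2) + shimmering(3) + root(1) = 7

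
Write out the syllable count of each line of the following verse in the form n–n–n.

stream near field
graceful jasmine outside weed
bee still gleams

Line 1: stream (1), near (1), field (1) → 3
Line 2: graceful (2), jasmine (2), outside (2), weed (1) → 7
Line 3: bee (1), still (1), gleams (1) → 3

3–7–3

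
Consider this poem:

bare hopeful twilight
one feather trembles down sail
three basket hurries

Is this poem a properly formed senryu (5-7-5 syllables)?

Line 1: "bare hopeful twilight": 1+2+2 = 5 ✓
Line 2: "one feather trembles down sail": 1+2+2+1+1 = 7 ✓
Line 3: "three basket hurries": 1+2+2 = 5 ✓

Yes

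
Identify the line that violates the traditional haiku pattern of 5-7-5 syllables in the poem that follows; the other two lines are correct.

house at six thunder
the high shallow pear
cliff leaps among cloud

Line 2

Line 1: "house at six thunder": 1+1+1+2 = 5 ✓
Line 2: "the high shallow pear": 1+1+2+1 = 5 (expected 7)
Line 3: "cliff leaps among cloud": 1+1+2+1 = 5 ✓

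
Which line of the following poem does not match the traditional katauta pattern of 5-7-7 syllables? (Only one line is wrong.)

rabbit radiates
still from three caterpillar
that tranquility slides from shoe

Line 1: rabbit(2) + radiates(3) = 5 ✓
Line 2: still(1) + from(1) + three(1) + caterpillar(4) = 7 ✓
Line 3: that(1) + tranquility(4) + slides(1) + from(1) + shoe(1) = 8 (expected 7)

Line 3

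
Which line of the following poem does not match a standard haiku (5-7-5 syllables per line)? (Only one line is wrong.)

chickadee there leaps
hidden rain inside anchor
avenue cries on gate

Line 3

Line 1: chickadee (3), there (1), leaps (1) → 5 ✓
Line 2: hidden (2), rain (1), inside (2), anchor (2) → 7 ✓
Line 3: avenue (3), cries (1), on (1), gate (1) → 6 (expected 5)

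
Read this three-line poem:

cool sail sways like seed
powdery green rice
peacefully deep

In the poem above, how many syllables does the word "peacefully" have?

"peacefully" has 3 syllables.

3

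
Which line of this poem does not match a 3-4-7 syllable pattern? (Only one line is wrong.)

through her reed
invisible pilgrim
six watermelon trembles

Line 2

Line 1: through(1) + her(1) + reed(1) = 3 ✓
Line 2: invisible(4) + pilgrim(2) = 6 (expected 4)
Line 3: six(1) + watermelon(4) + trembles(2) = 7 ✓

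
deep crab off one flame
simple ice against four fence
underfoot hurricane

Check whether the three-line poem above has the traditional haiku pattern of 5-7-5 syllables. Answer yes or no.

No

Line 1: deep(1) + crab(1) + off(1) + one(1) + flame(1) = 5 ✓
Line 2: simple(2) + ice(1) + against(2) + four(1) + fence(1) = 7 ✓
Line 3: underfoot(3) + hurricane(3) = 6 (expected 5)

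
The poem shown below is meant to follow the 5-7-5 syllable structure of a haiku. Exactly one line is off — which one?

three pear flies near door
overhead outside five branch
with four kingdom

Line 1: three (1), pear (1), flies (1), near (1), door (1) → 5 ✓
Line 2: overhead (3), outside (2), five (1), branch (1) → 7 ✓
Line 3: with (1), four (1), kingdom (2) → 4 (expected 5)

Line 3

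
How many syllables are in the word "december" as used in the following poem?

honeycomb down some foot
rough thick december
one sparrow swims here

3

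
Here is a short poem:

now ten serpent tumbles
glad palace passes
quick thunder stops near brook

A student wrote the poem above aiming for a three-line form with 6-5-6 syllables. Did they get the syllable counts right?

Line 1: now (1), ten (1), serpent (2), tumbles (2) → 6 ✓
Line 2: glad (1), palace (2), passes (2) → 5 ✓
Line 3: quick (1), thunder (2), stops (1), near (1), brook (1) → 6 ✓

Yes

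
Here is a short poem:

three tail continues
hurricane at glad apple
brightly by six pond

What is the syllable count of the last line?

The last line: brightly(2) + by(1) + six(1) + pond(1) = 5

5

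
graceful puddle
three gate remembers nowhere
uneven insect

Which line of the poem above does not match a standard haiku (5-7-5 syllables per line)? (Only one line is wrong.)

Line 1

Line 1: graceful (2), puddle (2) → 4 (expected 5)
Line 2: three (1), gate (1), remembers (3), nowhere (2) → 7 ✓
Line 3: uneven (3), insect (2) → 5 ✓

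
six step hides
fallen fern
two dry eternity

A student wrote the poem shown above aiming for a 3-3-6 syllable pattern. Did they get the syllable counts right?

Line 1: six(1) + step(1) + hides(1) = 3 ✓
Line 2: fallen(2) + fern(1) = 3 ✓
Line 3: two(1) + dry(1) + eternity(4) = 6 ✓

Yes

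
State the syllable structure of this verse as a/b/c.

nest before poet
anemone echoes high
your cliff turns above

Line 1: nest (1), before (2), poet (2) → 5
Line 2: anemone (4), echoes (2), high (1) → 7
Line 3: your (1), cliff (1), turns (1), above (2) → 5

5/7/5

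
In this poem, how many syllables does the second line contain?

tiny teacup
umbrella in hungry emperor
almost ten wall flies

The second line: "umbrella in hungry emperor": 3+1+2+3 = 9

9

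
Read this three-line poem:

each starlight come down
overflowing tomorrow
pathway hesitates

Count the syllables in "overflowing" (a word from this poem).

4

"overflowing" has 4 syllables.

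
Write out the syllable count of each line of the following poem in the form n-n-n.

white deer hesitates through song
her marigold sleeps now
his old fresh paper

7-6-5

Line 1: "white deer hesitates through song": 1+1+3+1+1 = 7
Line 2: "her marigold sleeps now": 1+3+1+1 = 6
Line 3: "his old fresh paper": 1+1+1+2 = 5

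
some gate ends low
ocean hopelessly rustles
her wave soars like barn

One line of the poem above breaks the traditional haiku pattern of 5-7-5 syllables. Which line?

Line 1

Line 1: some (1), gate (1), ends (1), low (1) → 4 (expected 5)
Line 2: ocean (2), hopelessly (3), rustles (2) → 7 ✓
Line 3: her (1), wave (1), soars (1), like (1), barn (1) → 5 ✓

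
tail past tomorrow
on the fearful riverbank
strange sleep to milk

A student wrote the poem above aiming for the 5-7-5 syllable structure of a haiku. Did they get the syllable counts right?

No

Line 1: tail(1) + past(1) + tomorrow(3) = 5 ✓
Line 2: on(1) + the(1) + fearful(2) + riverbank(3) = 7 ✓
Line 3: strange(1) + sleep(1) + to(1) + milk(1) = 4 (expected 5)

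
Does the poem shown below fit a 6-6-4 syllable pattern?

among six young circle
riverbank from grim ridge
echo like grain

Yes

Line 1: "among six young circle": 2+1+1+2 = 6 ✓
Line 2: "riverbank from grim ridge": 3+1+1+1 = 6 ✓
Line 3: "echo like grain": 2+1+1 = 4 ✓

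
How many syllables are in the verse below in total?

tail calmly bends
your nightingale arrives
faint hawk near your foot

Line 1: "tail calmly bends": 1+2+1 = 4
Line 2: "your nightingale arrives": 1+3+2 = 6
Line 3: "faint hawk near your foot": 1+1+1+1+1 = 5
Total: 4 + 6 + 5 = 15

15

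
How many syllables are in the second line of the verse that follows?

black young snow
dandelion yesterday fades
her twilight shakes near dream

The second line: "dandelion yesterday fades": 4+3+1 = 8

8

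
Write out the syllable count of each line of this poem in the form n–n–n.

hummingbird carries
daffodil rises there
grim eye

5–6–2

Line 1: "hummingbird carries": 3+2 = 5
Line 2: "daffodil rises there": 3+2+1 = 6
Line 3: "grim eye": 1+1 = 2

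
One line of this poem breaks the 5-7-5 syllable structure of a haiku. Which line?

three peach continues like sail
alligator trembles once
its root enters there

Line 1: three(1) + peach(1) + continues(3) + like(1) + sail(1) = 7 (expected 5)
Line 2: alligator(4) + trembles(2) + once(1) = 7 ✓
Line 3: its(1) + root(1) + enters(2) + there(1) = 5 ✓

Line 1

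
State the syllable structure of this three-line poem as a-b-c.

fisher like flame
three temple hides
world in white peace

4-4-4

Line 1: fisher (2), like (1), flame (1) → 4
Line 2: three (1), temple (2), hides (1) → 4
Line 3: world (1), in (1), white (1), peace (1) → 4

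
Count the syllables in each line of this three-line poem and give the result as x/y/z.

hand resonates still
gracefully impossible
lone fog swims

Line 1: hand(1) + resonates(3) + still(1) = 5
Line 2: gracefully(3) + impossible(4) = 7
Line 3: lone(1) + fog(1) + swims(1) = 3

5/7/3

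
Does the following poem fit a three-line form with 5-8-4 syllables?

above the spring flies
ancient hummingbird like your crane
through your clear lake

Yes

Line 1: "above the spring flies": 2+1+1+1 = 5 ✓
Line 2: "ancient hummingbird like your crane": 2+3+1+1+1 = 8 ✓
Line 3: "through your clear lake": 1+1+1+1 = 4 ✓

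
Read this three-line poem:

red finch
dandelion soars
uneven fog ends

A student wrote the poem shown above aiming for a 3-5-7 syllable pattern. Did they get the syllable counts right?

No

Line 1: red (1), finch (1) → 2 (expected 3)
Line 2: dandelion (4), soars (1) → 5 ✓
Line 3: uneven (3), fog (1), ends (1) → 5 (expected 7)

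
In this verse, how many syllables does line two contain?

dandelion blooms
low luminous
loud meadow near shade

Line two: low (1), luminous (3) → 4

4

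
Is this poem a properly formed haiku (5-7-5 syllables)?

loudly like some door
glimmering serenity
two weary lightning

Yes

Line 1: loudly(2) + like(1) + some(1) + door(1) = 5 ✓
Line 2: glimmering(3) + serenity(4) = 7 ✓
Line 3: two(1) + weary(2) + lightning(2) = 5 ✓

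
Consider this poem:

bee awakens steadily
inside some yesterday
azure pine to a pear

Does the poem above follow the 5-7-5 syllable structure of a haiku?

No

Line 1: bee(1) + awakens(3) + steadily(3) = 7 (expected 5)
Line 2: inside(2) + some(1) + yesterday(3) = 6 (expected 7)
Line 3: azure(2) + pine(1) + to(1) + a(1) + pear(1) = 6 (expected 5)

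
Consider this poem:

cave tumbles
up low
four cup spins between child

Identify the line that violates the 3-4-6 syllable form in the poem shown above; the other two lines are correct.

Line 2

Line 1: cave(1) + tumbles(2) = 3 ✓
Line 2: up(1) + low(1) = 2 (expected 4)
Line 3: four(1) + cup(1) + spins(1) + between(2) + child(1) = 6 ✓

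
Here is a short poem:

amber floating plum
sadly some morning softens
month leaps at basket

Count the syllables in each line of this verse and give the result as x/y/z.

Line 1: amber(2) + floating(2) + plum(1) = 5
Line 2: sadly(2) + some(1) + morning(2) + softens(2) = 7
Line 3: month(1) + leaps(1) + at(1) + basket(2) = 5

5/7/5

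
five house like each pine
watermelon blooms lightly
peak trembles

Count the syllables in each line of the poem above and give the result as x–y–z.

Line 1: five (1), house (1), like (1), each (1), pine (1) → 5
Line 2: watermelon (4), blooms (1), lightly (2) → 7
Line 3: peak (1), trembles (2) → 3

5–7–3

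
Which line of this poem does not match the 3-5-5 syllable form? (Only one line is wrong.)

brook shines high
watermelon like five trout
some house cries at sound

Line 1: brook (1), shines (1), high (1) → 3 ✓
Line 2: watermelon (4), like (1), five (1), trout (1) → 7 (expected 5)
Line 3: some (1), house (1), cries (1), at (1), sound (1) → 5 ✓

Line 2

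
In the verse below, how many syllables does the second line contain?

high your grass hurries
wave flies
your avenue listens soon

2

The second line: "wave flies": 1+1 = 2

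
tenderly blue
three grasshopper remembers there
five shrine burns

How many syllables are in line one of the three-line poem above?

4

Line one: tenderly (3), blue (1) → 4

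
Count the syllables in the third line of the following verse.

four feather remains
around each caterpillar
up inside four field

5

The third line: "up inside four field": 1+2+1+1 = 5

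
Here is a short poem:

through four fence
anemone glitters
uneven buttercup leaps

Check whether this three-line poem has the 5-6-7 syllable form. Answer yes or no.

Line 1: through (1), four (1), fence (1) → 3 (expected 5)
Line 2: anemone (4), glitters (2) → 6 ✓
Line 3: uneven (3), buttercup (3), leaps (1) → 7 ✓

No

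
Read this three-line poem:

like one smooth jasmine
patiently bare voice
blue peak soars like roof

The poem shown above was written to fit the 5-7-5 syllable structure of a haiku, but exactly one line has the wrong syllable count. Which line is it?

Line 1: like(1) + one(1) + smooth(1) + jasmine(2) = 5 ✓
Line 2: patiently(3) + bare(1) + voice(1) = 5 (expected 7)
Line 3: blue(1) + peak(1) + soars(1) + like(1) + roof(1) = 5 ✓

Line 2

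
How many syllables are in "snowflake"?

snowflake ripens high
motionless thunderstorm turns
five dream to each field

2

"snowflake" has 2 syllables.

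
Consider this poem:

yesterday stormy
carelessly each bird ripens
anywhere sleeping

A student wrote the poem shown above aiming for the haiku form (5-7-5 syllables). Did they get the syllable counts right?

Yes

Line 1: "yesterday stormy": 3+2 = 5 ✓
Line 2: "carelessly each bird ripens": 3+1+1+2 = 7 ✓
Line 3: "anywhere sleeping": 3+2 = 5 ✓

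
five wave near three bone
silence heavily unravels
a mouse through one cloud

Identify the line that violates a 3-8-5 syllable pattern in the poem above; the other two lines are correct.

Line 1

Line 1: "five wave near three bone": 1+1+1+1+1 = 5 (expected 3)
Line 2: "silence heavily unravels": 2+3+3 = 8 ✓
Line 3: "a mouse through one cloud": 1+1+1+1+1 = 5 ✓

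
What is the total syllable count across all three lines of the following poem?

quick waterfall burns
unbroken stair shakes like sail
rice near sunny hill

Line 1: "quick waterfall burns": 1+3+1 = 5
Line 2: "unbroken stair shakes like sail": 3+1+1+1+1 = 7
Line 3: "rice near sunny hill": 1+1+2+1 = 5
Total: 5 + 7 + 5 = 17

17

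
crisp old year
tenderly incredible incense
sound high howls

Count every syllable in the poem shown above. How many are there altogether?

15

Line 1: crisp (1), old (1), year (1) → 3
Line 2: tenderly (3), incredible (4), incense (2) → 9
Line 3: sound (1), high (1), howls (1) → 3
Total: 3 + 9 + 3 = 15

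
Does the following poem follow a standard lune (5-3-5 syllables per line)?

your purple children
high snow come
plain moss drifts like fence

Line 1: your(1) + purple(2) + children(2) = 5 ✓
Line 2: high(1) + snow(1) + come(1) = 3 ✓
Line 3: plain(1) + moss(1) + drifts(1) + like(1) + fence(1) = 5 ✓

Yes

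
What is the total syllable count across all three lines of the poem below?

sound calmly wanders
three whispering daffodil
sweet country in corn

17

Line 1: sound (1), calmly (2), wanders (2) → 5
Line 2: three (1), whispering (3), daffodil (3) → 7
Line 3: sweet (1), country (2), in (1), corn (1) → 5
Total: 5 + 7 + 5 = 17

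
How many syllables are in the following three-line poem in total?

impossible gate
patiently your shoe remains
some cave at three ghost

17

Line 1: impossible (4), gate (1) → 5
Line 2: patiently (3), your (1), shoe (1), remains (2) → 7
Line 3: some (1), cave (1), at (1), three (1), ghost (1) → 5
Total: 5 + 7 + 5 = 17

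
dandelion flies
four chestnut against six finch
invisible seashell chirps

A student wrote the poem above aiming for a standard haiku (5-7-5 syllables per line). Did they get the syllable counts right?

No

Line 1: dandelion (4), flies (1) → 5 ✓
Line 2: four (1), chestnut (2), against (2), six (1), finch (1) → 7 ✓
Line 3: invisible (4), seashell (2), chirps (1) → 7 (expected 5)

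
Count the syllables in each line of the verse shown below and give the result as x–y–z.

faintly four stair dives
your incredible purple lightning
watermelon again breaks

5–9–7

Line 1: "faintly four stair dives": 2+1+1+1 = 5
Line 2: "your incredible purple lightning": 1+4+2+2 = 9
Line 3: "watermelon again breaks": 4+2+1 = 7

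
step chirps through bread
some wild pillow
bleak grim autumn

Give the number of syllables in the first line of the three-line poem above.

4

The first line: step(1) + chirps(1) + through(1) + bread(1) = 4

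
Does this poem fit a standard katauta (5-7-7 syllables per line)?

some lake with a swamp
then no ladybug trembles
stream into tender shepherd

Yes

Line 1: some(1) + lake(1) + with(1) + a(1) + swamp(1) = 5 ✓
Line 2: then(1) + no(1) + ladybug(3) + trembles(2) = 7 ✓
Line 3: stream(1) + into(2) + tender(2) + shepherd(2) = 7 ✓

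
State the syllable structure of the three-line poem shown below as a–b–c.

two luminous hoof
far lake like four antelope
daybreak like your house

Line 1: "two luminous hoof": 1+3+1 = 5
Line 2: "far lake like four antelope": 1+1+1+1+3 = 7
Line 3: "daybreak like your house": 2+1+1+1 = 5

5–7–5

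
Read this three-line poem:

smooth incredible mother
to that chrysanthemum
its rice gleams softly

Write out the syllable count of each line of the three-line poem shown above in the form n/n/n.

7/6/5

Line 1: "smooth incredible mother": 1+4+2 = 7
Line 2: "to that chrysanthemum": 1+1+4 = 6
Line 3: "its rice gleams softly": 1+1+1+2 = 5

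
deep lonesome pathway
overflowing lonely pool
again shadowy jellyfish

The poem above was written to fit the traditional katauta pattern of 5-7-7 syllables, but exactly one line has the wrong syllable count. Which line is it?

Line 1: deep (1), lonesome (2), pathway (2) → 5 ✓
Line 2: overflowing (4), lonely (2), pool (1) → 7 ✓
Line 3: again (2), shadowy (3), jellyfish (3) → 8 (expected 7)

The third line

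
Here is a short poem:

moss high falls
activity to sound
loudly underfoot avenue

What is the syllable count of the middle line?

6

The middle line: "activity to sound": 4+1+1 = 6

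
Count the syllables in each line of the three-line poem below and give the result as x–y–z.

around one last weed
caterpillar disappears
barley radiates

5–7–5

Line 1: "around one last weed": 2+1+1+1 = 5
Line 2: "caterpillar disappears": 4+3 = 7
Line 3: "barley radiates": 2+3 = 5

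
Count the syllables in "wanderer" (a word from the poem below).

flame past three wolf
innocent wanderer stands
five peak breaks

3

"wanderer" has 3 syllables.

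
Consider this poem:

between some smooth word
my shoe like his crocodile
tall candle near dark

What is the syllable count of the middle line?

The middle line: my(1) + shoe(1) + like(1) + his(1) + crocodile(3) = 7

7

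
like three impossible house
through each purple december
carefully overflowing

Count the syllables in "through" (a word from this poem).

1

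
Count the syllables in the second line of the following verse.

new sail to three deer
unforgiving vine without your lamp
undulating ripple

9

The second line: unforgiving (4), vine (1), without (2), your (1), lamp (1) → 9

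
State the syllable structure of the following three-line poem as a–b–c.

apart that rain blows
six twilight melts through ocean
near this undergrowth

Line 1: "apart that rain blows": 2+1+1+1 = 5
Line 2: "six twilight melts through ocean": 1+2+1+1+2 = 7
Line 3: "near this undergrowth": 1+1+3 = 5

5–7–5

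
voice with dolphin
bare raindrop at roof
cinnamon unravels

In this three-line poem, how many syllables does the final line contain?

6

The final line: cinnamon (3), unravels (3) → 6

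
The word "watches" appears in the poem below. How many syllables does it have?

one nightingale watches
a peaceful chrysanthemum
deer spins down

2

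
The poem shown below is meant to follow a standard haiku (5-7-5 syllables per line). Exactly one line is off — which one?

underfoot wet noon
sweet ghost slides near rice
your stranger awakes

Line 1: "underfoot wet noon": 3+1+1 = 5 ✓
Line 2: "sweet ghost slides near rice": 1+1+1+1+1 = 5 (expected 7)
Line 3: "your stranger awakes": 1+2+2 = 5 ✓

The second line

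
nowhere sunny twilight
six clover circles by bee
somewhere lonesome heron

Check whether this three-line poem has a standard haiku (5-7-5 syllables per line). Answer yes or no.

No

Line 1: nowhere (2), sunny (2), twilight (2) → 6 (expected 5)
Line 2: six (1), clover (2), circles (2), by (1), bee (1) → 7 ✓
Line 3: somewhere (2), lonesome (2), heron (2) → 6 (expected 5)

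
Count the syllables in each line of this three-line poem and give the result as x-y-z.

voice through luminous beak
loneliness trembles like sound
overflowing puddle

6-7-6

Line 1: voice(1) + through(1) + luminous(3) + beak(1) = 6
Line 2: loneliness(3) + trembles(2) + like(1) + sound(1) = 7
Line 3: overflowing(4) + puddle(2) = 6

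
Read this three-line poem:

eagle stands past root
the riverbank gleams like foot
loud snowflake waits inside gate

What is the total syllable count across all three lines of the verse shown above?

19

Line 1: eagle (2), stands (1), past (1), root (1) → 5
Line 2: the (1), riverbank (3), gleams (1), like (1), foot (1) → 7
Line 3: loud (1), snowflake (2), waits (1), inside (2), gate (1) → 7
Total: 5 + 7 + 7 = 19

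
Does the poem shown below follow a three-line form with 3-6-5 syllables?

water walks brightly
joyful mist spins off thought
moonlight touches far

Line 1: water (2), walks (1), brightly (2) → 5 (expected 3)
Line 2: joyful (2), mist (1), spins (1), off (1), thought (1) → 6 ✓
Line 3: moonlight (2), touches (2), far (1) → 5 ✓

No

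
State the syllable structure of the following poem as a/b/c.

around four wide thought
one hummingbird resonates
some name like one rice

Line 1: around(2) + four(1) + wide(1) + thought(1) = 5
Line 2: one(1) + hummingbird(3) + resonates(3) = 7
Line 3: some(1) + name(1) + like(1) + one(1) + rice(1) = 5

5/7/5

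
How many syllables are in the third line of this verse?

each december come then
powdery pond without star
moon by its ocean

The third line: moon(1) + by(1) + its(1) + ocean(2) = 5

5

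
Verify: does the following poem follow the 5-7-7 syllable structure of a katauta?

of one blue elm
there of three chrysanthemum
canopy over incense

No

Line 1: "of one blue elm": 1+1+1+1 = 4 (expected 5)
Line 2: "there of three chrysanthemum": 1+1+1+4 = 7 ✓
Line 3: "canopy over incense": 3+2+2 = 7 ✓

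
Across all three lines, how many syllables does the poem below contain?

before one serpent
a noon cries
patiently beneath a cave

Line 1: before (2), one (1), serpent (2) → 5
Line 2: a (1), noon (1), cries (1) → 3
Line 3: patiently (3), beneath (2), a (1), cave (1) → 7
Total: 5 + 3 + 7 = 15

15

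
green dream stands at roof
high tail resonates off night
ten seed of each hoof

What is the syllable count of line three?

Line three: ten (1), seed (1), of (1), each (1), hoof (1) → 5

5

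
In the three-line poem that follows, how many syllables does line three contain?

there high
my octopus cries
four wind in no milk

Line three: four(1) + wind(1) + in(1) + no(1) + milk(1) = 5

5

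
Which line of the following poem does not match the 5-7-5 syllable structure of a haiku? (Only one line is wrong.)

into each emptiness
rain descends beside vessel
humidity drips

Line 1

Line 1: into(2) + each(1) + emptiness(3) = 6 (expected 5)
Line 2: rain(1) + descends(2) + beside(2) + vessel(2) = 7 ✓
Line 3: humidity(4) + drips(1) = 5 ✓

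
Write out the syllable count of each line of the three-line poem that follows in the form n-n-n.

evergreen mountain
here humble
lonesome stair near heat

5-3-5

Line 1: evergreen (3), mountain (2) → 5
Line 2: here (1), humble (2) → 3
Line 3: lonesome (2), stair (1), near (1), heat (1) → 5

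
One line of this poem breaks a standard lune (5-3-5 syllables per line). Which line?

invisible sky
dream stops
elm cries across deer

Line 1: invisible (4), sky (1) → 5 ✓
Line 2: dream (1), stops (1) → 2 (expected 3)
Line 3: elm (1), cries (1), across (2), deer (1) → 5 ✓

The second line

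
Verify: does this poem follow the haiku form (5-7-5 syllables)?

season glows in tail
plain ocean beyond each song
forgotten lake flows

Line 1: "season glows in tail": 2+1+1+1 = 5 ✓
Line 2: "plain ocean beyond each song": 1+2+2+1+1 = 7 ✓
Line 3: "forgotten lake flows": 3+1+1 = 5 ✓

Yes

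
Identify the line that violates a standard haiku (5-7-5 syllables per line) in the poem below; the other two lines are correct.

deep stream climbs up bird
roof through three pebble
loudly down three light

Line 1: "deep stream climbs up bird": 1+1+1+1+1 = 5 ✓
Line 2: "roof through three pebble": 1+1+1+2 = 5 (expected 7)
Line 3: "loudly down three light": 2+1+1+1 = 5 ✓

The second line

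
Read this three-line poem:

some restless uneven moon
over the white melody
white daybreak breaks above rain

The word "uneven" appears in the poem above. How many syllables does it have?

3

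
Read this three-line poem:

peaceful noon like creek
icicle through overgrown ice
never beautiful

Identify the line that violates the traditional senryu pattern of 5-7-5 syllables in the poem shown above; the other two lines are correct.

Line 1: "peaceful noon like creek": 2+1+1+1 = 5 ✓
Line 2: "icicle through overgrown ice": 3+1+3+1 = 8 (expected 7)
Line 3: "never beautiful": 2+3 = 5 ✓

Line 2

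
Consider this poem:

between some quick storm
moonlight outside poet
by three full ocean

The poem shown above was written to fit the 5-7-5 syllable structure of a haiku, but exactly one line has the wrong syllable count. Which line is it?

Line 2

Line 1: between(2) + some(1) + quick(1) + storm(1) = 5 ✓
Line 2: moonlight(2) + outside(2) + poet(2) = 6 (expected 7)
Line 3: by(1) + three(1) + full(1) + ocean(2) = 5 ✓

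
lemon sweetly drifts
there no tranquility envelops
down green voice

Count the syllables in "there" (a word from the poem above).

1

"there" has 1 syllable.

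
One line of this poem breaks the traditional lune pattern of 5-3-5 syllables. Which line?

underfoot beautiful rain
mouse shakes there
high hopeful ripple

Line 1

Line 1: underfoot (3), beautiful (3), rain (1) → 7 (expected 5)
Line 2: mouse (1), shakes (1), there (1) → 3 ✓
Line 3: high (1), hopeful (2), ripple (2) → 5 ✓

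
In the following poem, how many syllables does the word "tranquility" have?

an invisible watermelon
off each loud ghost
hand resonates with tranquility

4

"tranquility" has 4 syllables.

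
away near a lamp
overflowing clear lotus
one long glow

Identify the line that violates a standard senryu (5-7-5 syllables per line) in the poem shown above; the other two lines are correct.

The third line

Line 1: away (2), near (1), a (1), lamp (1) → 5 ✓
Line 2: overflowing (4), clear (1), lotus (2) → 7 ✓
Line 3: one (1), long (1), glow (1) → 3 (expected 5)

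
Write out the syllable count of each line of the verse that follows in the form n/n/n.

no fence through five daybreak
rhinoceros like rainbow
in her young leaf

Line 1: no(1) + fence(1) + through(1) + five(1) + daybreak(2) = 6
Line 2: rhinoceros(4) + like(1) + rainbow(2) = 7
Line 3: in(1) + her(1) + young(1) + leaf(1) = 4

6/7/4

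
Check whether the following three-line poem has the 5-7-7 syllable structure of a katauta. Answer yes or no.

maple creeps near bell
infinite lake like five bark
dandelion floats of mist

Yes

Line 1: maple (2), creeps (1), near (1), bell (1) → 5 ✓
Line 2: infinite (3), lake (1), like (1), five (1), bark (1) → 7 ✓
Line 3: dandelion (4), floats (1), of (1), mist (1) → 7 ✓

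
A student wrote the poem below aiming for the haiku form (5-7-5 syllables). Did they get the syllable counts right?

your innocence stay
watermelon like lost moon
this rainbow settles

Yes

Line 1: your(1) + innocence(3) + stay(1) = 5 ✓
Line 2: watermelon(4) + like(1) + lost(1) + moon(1) = 7 ✓
Line 3: this(1) + rainbow(2) + settles(2) = 5 ✓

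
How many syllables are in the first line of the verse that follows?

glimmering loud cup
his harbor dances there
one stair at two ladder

5

The first line: "glimmering loud cup": 3+1+1 = 5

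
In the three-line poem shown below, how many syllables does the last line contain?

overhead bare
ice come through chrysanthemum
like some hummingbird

5

The last line: like(1) + some(1) + hummingbird(3) = 5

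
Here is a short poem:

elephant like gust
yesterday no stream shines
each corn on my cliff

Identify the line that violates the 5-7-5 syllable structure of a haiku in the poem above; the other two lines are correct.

The second line

Line 1: elephant(3) + like(1) + gust(1) = 5 ✓
Line 2: yesterday(3) + no(1) + stream(1) + shines(1) = 6 (expected 7)
Line 3: each(1) + corn(1) + on(1) + my(1) + cliff(1) = 5 ✓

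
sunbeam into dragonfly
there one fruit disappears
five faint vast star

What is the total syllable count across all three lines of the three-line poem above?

Line 1: "sunbeam into dragonfly": 2+2+3 = 7
Line 2: "there one fruit disappears": 1+1+1+3 = 6
Line 3: "five faint vast star": 1+1+1+1 = 4
Total: 7 + 6 + 4 = 17

17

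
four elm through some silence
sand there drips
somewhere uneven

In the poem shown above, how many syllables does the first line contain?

6

The first line: four(1) + elm(1) + through(1) + some(1) + silence(2) = 6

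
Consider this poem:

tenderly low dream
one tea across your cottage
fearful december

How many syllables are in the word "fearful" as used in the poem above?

2

"fearful" has 2 syllables.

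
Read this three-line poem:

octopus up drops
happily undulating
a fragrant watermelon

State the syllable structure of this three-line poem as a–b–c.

Line 1: "octopus up drops": 3+1+1 = 5
Line 2: "happily undulating": 3+4 = 7
Line 3: "a fragrant watermelon": 1+2+4 = 7

5–7–7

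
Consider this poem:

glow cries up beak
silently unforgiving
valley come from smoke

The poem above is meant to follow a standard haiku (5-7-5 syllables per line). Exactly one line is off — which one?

Line 1: glow (1), cries (1), up (1), beak (1) → 4 (expected 5)
Line 2: silently (3), unforgiving (4) → 7 ✓
Line 3: valley (2), come (1), from (1), smoke (1) → 5 ✓

The first line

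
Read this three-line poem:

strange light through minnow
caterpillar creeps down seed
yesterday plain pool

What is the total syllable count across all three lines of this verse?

17

Line 1: strange (1), light (1), through (1), minnow (2) → 5
Line 2: caterpillar (4), creeps (1), down (1), seed (1) → 7
Line 3: yesterday (3), plain (1), pool (1) → 5
Total: 5 + 7 + 5 = 17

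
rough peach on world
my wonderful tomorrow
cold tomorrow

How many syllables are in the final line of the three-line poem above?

The final line: "cold tomorrow": 1+3 = 4

4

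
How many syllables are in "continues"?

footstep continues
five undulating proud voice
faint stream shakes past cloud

3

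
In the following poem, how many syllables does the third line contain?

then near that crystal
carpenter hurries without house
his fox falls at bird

5

The third line: his (1), fox (1), falls (1), at (1), bird (1) → 5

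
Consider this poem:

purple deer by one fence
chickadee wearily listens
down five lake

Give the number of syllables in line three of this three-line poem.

Line three: down(1) + five(1) + lake(1) = 3

3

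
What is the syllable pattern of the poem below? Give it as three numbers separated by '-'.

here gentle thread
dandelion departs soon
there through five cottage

4-7-5

Line 1: here (1), gentle (2), thread (1) → 4
Line 2: dandelion (4), departs (2), soon (1) → 7
Line 3: there (1), through (1), five (1), cottage (2) → 5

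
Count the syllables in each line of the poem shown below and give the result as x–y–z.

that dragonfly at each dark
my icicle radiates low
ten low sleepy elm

Line 1: that (1), dragonfly (3), at (1), each (1), dark (1) → 7
Line 2: my (1), icicle (3), radiates (3), low (1) → 8
Line 3: ten (1), low (1), sleepy (2), elm (1) → 5

7–8–5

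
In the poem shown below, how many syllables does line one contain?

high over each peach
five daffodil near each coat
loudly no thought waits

5

Line one: high(1) + over(2) + each(1) + peach(1) = 5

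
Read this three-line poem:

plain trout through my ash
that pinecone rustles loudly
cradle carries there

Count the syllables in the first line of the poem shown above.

5

The first line: "plain trout through my ash": 1+1+1+1+1 = 5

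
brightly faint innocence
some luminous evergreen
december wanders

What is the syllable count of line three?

5

Line three: "december wanders": 3+2 = 5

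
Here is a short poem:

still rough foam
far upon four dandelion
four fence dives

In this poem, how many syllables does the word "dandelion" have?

"dandelion" has 4 syllables.

4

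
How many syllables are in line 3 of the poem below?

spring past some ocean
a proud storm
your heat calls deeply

Line 3: "your heat calls deeply": 1+1+1+2 = 5

5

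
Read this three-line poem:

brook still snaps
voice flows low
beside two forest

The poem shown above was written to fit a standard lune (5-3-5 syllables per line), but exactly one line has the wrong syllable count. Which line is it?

Line 1

Line 1: brook(1) + still(1) + snaps(1) = 3 (expected 5)
Line 2: voice(1) + flows(1) + low(1) = 3 ✓
Line 3: beside(2) + two(1) + forest(2) = 5 ✓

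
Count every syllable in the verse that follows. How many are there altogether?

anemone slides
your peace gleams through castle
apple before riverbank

Line 1: anemone (4), slides (1) → 5
Line 2: your (1), peace (1), gleams (1), through (1), castle (2) → 6
Line 3: apple (2), before (2), riverbank (3) → 7
Total: 5 + 6 + 7 = 18

18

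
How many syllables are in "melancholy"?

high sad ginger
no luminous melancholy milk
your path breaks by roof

4

"melancholy" has 4 syllables.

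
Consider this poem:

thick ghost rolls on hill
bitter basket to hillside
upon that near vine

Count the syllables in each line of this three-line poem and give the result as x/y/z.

5/7/5

Line 1: thick (1), ghost (1), rolls (1), on (1), hill (1) → 5
Line 2: bitter (2), basket (2), to (1), hillside (2) → 7
Line 3: upon (2), that (1), near (1), vine (1) → 5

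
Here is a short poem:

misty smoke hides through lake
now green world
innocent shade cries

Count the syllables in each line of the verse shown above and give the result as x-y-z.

6-3-5

Line 1: "misty smoke hides through lake": 2+1+1+1+1 = 6
Line 2: "now green world": 1+1+1 = 3
Line 3: "innocent shade cries": 3+1+1 = 5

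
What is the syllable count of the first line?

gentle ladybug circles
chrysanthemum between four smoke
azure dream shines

The first line: gentle (2), ladybug (3), circles (2) → 7

7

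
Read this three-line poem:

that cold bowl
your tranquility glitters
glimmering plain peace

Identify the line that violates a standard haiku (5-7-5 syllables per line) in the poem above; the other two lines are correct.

The first line

Line 1: that (1), cold (1), bowl (1) → 3 (expected 5)
Line 2: your (1), tranquility (4), glitters (2) → 7 ✓
Line 3: glimmering (3), plain (1), peace (1) → 5 ✓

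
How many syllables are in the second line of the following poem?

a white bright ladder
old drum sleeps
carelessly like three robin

3

The second line: old (1), drum (1), sleeps (1) → 3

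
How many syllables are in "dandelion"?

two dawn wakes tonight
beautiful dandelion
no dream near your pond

4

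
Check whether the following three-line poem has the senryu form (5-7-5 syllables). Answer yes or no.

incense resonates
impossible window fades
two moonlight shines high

Line 1: incense(2) + resonates(3) = 5 ✓
Line 2: impossible(4) + window(2) + fades(1) = 7 ✓
Line 3: two(1) + moonlight(2) + shines(1) + high(1) = 5 ✓

Yes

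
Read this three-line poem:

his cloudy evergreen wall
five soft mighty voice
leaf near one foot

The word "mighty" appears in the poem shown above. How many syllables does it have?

2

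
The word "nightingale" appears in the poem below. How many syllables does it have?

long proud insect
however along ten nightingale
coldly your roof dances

3

"nightingale" has 3 syllables.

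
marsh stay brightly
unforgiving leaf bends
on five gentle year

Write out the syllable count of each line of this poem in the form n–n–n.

Line 1: "marsh stay brightly": 1+1+2 = 4
Line 2: "unforgiving leaf bends": 4+1+1 = 6
Line 3: "on five gentle year": 1+1+2+1 = 5

4–6–5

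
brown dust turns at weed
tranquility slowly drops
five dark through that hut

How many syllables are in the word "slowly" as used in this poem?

"slowly" has 2 syllables.

2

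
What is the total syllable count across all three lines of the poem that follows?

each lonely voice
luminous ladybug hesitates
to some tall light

Line 1: each(1) + lonely(2) + voice(1) = 4
Line 2: luminous(3) + ladybug(3) + hesitates(3) = 9
Line 3: to(1) + some(1) + tall(1) + light(1) = 4
Total: 4 + 9 + 4 = 17

17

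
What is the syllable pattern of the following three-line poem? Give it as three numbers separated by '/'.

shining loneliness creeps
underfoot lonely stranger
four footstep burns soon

Line 1: shining(2) + loneliness(3) + creeps(1) = 6
Line 2: underfoot(3) + lonely(2) + stranger(2) = 7
Line 3: four(1) + footstep(2) + burns(1) + soon(1) = 5

6/7/5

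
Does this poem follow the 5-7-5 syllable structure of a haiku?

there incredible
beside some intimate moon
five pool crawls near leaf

Yes

Line 1: there(1) + incredible(4) = 5 ✓
Line 2: beside(2) + some(1) + intimate(3) + moon(1) = 7 ✓
Line 3: five(1) + pool(1) + crawls(1) + near(1) + leaf(1) = 5 ✓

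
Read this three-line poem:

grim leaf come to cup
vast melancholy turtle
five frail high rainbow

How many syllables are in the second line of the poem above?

The second line: vast (1), melancholy (4), turtle (2) → 7

7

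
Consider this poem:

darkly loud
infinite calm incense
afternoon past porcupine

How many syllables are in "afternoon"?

3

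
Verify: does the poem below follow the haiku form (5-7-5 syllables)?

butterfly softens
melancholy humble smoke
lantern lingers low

Line 1: butterfly(3) + softens(2) = 5 ✓
Line 2: melancholy(4) + humble(2) + smoke(1) = 7 ✓
Line 3: lantern(2) + lingers(2) + low(1) = 5 ✓

Yes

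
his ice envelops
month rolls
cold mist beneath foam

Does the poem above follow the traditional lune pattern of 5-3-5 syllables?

Line 1: his (1), ice (1), envelops (3) → 5 ✓
Line 2: month (1), rolls (1) → 2 (expected 3)
Line 3: cold (1), mist (1), beneath (2), foam (1) → 5 ✓

No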